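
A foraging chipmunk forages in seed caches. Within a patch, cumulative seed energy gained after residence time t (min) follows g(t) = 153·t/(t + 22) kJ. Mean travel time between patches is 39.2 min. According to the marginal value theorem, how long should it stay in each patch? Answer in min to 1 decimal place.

29.4 min

Maximise g(t)/(T+t): set derivative to zero → g'(t)(T+t) = g(t).
g'(t) = 153·22/(t + 22)². Setting 153·22/(t+22)² = 153t/[(t+22)(39.2+t)] gives 22(39.2+t) = t(t+22), so t² = 22×39.2 = 862.4.
t* = √862.4 = 29.37 min.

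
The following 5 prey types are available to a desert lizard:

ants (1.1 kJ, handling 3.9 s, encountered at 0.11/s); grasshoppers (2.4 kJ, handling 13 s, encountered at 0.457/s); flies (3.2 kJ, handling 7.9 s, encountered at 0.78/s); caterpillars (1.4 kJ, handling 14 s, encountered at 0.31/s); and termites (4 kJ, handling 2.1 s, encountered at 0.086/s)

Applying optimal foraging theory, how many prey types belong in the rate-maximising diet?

E/h in descending order: termites 1.9, flies 0.405, ants 0.282, grasshoppers 0.185, caterpillars 0.1 kJ/s. The optimal diet is the largest prefix of this list for which every included type satisfies E_i/h_i > R on the types above it.
Rate on top 1: 0.2914. flies: 0.405 > 0.2914 → include.
Rate on top 2: 0.3868. ants: 0.282 < 0.3868 → exclude; stop.
Optimal diet: termites, flies — 2 of 5 types.

2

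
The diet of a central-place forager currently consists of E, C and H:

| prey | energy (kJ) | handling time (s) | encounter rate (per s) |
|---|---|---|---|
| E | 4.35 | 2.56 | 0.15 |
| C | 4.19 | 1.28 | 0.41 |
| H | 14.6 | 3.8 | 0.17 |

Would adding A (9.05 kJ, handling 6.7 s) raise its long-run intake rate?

Intake rate on the current diet: R = (0.15×4.35 + 0.41×4.19 + 0.17×14.6) / (1 + 0.15×2.56 + 0.41×1.28 + 0.17×3.8) = 4.852/2.555 = 1.899 kJ/s.
A: E/h = 9.05/6.7 = 1.351 kJ/s.
1.351 < 1.899, so adding A would lower the average — exclude it.

No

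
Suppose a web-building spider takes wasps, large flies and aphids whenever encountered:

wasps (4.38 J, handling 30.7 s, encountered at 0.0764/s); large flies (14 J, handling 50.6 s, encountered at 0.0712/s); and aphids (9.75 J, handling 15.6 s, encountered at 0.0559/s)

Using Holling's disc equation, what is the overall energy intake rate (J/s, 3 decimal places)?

0.240 J/s

R = Σλ_iE_i / (1 + Σλ_ih_i)
Numerator: 0.0764×4.38 + 0.0712×14 + 0.0559×9.75 = 1.876
Denominator: 1 + 0.0764×30.7 + 0.0712×50.6 + 0.0559×15.6 = 7.82
R = 1.876/7.82 = 0.2399 J/s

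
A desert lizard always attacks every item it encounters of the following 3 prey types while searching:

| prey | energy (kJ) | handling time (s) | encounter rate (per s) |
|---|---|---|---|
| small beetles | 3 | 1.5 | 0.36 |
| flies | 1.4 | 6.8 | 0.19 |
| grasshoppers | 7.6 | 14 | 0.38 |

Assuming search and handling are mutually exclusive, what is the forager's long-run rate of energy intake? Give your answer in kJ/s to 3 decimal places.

0.519 kJ/s

R = (0.36×3 + 0.19×1.4 + 0.38×7.6) / (1 + 0.36×1.5 + 0.19×6.8 + 0.38×14) = 4.234/8.152 = 0.5194 kJ/s.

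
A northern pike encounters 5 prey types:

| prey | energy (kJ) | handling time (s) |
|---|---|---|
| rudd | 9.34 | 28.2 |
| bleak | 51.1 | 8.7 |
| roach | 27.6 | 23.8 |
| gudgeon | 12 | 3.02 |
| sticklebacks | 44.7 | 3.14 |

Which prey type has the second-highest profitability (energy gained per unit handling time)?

In descending order of E/h:
sticklebacks: 44.7/3.14 = 14.2 kJ/s
bleak: 51.1/8.7 = 5.87 kJ/s
gudgeon: 12/3.02 = 3.97 kJ/s
roach: 27.6/23.8 = 1.16 kJ/s
rudd: 9.34/28.2 = 0.331 kJ/s

bleak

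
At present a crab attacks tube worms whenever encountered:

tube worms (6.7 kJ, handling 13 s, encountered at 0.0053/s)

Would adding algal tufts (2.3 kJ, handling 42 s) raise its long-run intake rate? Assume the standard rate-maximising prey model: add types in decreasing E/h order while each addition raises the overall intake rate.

Yes

Current rate: (0.0053×6.7)/(1 + 0.0053×13) = 0.03322 kJ/s.
Profitability of algal tufts: 2.3/42 = 0.05476 kJ/s.
Since 0.05476 > R, including algal tufts increases the long-run rate.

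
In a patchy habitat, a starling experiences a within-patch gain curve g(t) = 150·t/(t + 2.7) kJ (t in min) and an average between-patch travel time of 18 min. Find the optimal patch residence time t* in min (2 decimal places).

By the marginal value theorem, leave when the instantaneous gain rate g'(t) equals the habitat-wide average g(t)/(T + t).
g'(t) = 150·2.7/(t + 2.7)². Setting 150·2.7/(t+2.7)² = 150t/[(t+2.7)(18+t)] gives 2.7(18+t) = t(t+2.7), so t² = 2.7×18 = 48.6.
t* = √48.6 = 6.971 min.

6.97 min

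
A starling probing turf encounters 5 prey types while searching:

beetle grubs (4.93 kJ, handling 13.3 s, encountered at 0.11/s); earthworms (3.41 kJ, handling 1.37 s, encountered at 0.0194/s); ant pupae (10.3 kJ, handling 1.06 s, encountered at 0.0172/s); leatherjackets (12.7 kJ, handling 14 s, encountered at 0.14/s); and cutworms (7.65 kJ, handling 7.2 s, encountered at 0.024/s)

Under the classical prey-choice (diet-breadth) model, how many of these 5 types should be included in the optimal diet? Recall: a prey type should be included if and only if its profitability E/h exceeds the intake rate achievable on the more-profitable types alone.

E/h in descending order: ant pupae 9.72, earthworms 2.49, cutworms 1.06, leatherjackets 0.907, beetle grubs 0.371 kJ/s. The optimal diet is the largest prefix of this list for which every included type satisfies E_i/h_i > R on the types above it.
Rate on top 1: 0.174. earthworms: 2.49 > 0.174 → include.
Rate on top 2: 0.2329. cutworms: 1.06 > 0.2329 → include.
Rate on top 3: 0.3506. leatherjackets: 0.907 > 0.3506 → include.
Rate on top 4: 0.6939. beetle grubs: 0.371 < 0.6939 → exclude; stop.
Optimal diet: ant pupae, earthworms, cutworms, leatherjackets — 4 of 5 types.

4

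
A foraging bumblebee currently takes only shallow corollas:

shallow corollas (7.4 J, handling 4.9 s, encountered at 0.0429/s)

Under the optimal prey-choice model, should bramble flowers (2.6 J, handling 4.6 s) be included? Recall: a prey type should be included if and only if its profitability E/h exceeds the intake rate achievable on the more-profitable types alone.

On shallow corollas alone, R = ΣλE/(1+Σλh) = 0.3175/1.21 = 0.2623 J/s.
bramble flowers: E/h = 2.6/4.6 = 0.5652 J/s.
Since 0.5652 > R, including bramble flowers increases the long-run rate.

Yes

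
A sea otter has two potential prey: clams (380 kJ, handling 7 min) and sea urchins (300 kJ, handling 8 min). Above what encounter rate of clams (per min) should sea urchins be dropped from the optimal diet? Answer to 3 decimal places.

Drop sea urchins once their profitability E₂/h₂ falls below the rate achievable on clams alone: E₂/h₂ = λE₁/(1 + λh₁).
Solve for λ: λE₁h₂ = E₂(1 + λh₁) → λ(E₁h₂ − E₂h₁) = E₂ → λ = E₂/(E₁h₂ − E₂h₁).
λ = 300/(380×8 − 300×7) = 300/940 = 0.3191 per min.

0.319 per min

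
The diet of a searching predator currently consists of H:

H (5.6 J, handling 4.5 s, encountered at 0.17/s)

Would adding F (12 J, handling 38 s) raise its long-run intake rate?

Intake rate on the current diet: R = (0.17×5.6) / (1 + 0.17×4.5) = 0.952/1.765 = 0.5394 J/s.
Profitability of F: 12/38 = 0.3158 J/s.
0.3158 < 0.5394, so adding F would lower the average — exclude it.

No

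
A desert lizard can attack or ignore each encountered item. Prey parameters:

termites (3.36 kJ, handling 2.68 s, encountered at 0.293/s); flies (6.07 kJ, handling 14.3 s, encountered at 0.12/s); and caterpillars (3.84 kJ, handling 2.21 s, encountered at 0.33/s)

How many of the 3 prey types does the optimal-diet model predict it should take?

Rank by E/h (kJ/s): caterpillars 1.74, termites 1.25, flies 0.424. Include each in turn until the next type's E/h falls below the running intake rate.
Rate on top 1: 0.7328. termites: 1.25 > 0.7328 → include.
Rate on top 2: 0.8955. flies: 0.424 < 0.8955 → exclude; stop.
Optimal diet: caterpillars, termites — 2 of 3 types.

2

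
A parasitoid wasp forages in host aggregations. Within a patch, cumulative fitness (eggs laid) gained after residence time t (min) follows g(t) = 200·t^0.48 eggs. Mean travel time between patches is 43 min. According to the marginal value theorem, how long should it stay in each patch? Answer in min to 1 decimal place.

39.7 min

Maximise g(t)/(T+t): set derivative to zero → g'(t)(T+t) = g(t).
g'(t) = 0.48·200·t^-0.52. Setting 0.48·200·t^-0.52 = 200·t^0.48/(43+t) gives 0.48(43+t) = t, so 0.52·t = 0.48×43.
t* = 0.48×43/0.52 = 39.69 min.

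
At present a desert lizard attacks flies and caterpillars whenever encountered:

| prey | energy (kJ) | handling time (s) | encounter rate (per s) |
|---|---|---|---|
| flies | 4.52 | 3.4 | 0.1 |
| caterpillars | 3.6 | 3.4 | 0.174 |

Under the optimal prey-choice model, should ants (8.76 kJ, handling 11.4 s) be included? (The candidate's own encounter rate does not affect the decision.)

Yes

Current rate: (0.1×4.52 + 0.174×3.6)/(1 + 0.1×3.4 + 0.174×3.4) = 0.5583 kJ/s.
Profitability of ants: 8.76/11.4 = 0.7684 kJ/s.
0.7684 > 0.5583, so adding ants raises the average — include it.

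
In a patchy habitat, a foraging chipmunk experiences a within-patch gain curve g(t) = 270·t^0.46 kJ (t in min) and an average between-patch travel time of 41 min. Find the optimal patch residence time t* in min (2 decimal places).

Optimal t* satisfies g'(t*) = g(t*)/(T + t*).
g'(t) = 0.46·270·t^-0.54. Setting 0.46·270·t^-0.54 = 270·t^0.46/(41+t) gives 0.46(41+t) = t, so 0.54·t = 0.46×41.
t* = 0.46×41/0.54 = 34.93 min.

34.93 min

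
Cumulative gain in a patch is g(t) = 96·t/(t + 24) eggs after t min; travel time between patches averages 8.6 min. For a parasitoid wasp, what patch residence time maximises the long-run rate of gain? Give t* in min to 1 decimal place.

14.4 min

Optimal t* satisfies g'(t*) = g(t*)/(T + t*).
g'(t) = 96·24/(t + 24)². Setting 96·24/(t+24)² = 96t/[(t+24)(8.6+t)] gives 24(8.6+t) = t(t+24), so t² = 24×8.6 = 206.4.
t* = √206.4 = 14.37 min.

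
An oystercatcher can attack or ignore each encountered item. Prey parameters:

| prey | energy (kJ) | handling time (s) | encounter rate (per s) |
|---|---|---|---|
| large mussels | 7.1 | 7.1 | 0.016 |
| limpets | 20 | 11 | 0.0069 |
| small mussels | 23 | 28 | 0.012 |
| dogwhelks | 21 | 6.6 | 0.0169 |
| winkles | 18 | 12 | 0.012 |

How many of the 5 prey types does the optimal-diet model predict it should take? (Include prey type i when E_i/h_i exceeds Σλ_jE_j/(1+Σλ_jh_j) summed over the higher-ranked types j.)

5

E/h in descending order: dogwhelks 3.18, limpets 1.82, winkles 1.5, large mussels 1, small mussels 0.821 kJ/s. The optimal diet is the largest prefix of this list for which every included type satisfies E_i/h_i > R on the types above it.
Rate on top 1: 0.3193. limpets: 1.82 > 0.3193 → include.
Rate on top 2: 0.4151. winkles: 1.5 > 0.4151 → include.
Rate on top 3: 0.5324. large mussels: 1 > 0.5324 → include.
Rate on top 4: 0.5692. small mussels: 0.821 > 0.5692 → include.
Optimal diet: dogwhelks, limpets, winkles, large mussels, small mussels — 5 of 5 types.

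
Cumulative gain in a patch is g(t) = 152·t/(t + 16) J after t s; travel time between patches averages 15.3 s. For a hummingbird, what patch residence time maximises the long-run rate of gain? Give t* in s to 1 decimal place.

15.6 s

Maximise g(t)/(T+t): set derivative to zero → g'(t)(T+t) = g(t).
g'(t) = 152·16/(t + 16)². Setting 152·16/(t+16)² = 152t/[(t+16)(15.3+t)] gives 16(15.3+t) = t(t+16), so t² = 16×15.3 = 244.8.
t* = √244.8 = 15.65 s.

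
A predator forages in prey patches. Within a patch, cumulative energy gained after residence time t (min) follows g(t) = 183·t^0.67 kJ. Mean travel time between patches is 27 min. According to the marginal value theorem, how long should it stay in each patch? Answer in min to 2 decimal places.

By the marginal value theorem, leave when the instantaneous gain rate g'(t) equals the habitat-wide average g(t)/(T + t).
g'(t) = 0.67·183·t^-0.33. Setting 0.67·183·t^-0.33 = 183·t^0.67/(27+t) gives 0.67(27+t) = t, so 0.33·t = 0.67×27.
t* = 0.67×27/0.33 = 54.82 min.

54.82 min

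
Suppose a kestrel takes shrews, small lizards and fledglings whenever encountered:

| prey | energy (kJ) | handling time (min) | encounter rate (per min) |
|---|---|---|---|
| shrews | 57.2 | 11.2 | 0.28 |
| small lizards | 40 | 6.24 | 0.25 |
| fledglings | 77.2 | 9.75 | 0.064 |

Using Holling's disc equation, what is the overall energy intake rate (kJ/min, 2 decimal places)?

R = (0.28×57.2 + 0.25×40 + 0.064×77.2) / (1 + 0.28×11.2 + 0.25×6.24 + 0.064×9.75) = 30.96/6.32 = 4.898 kJ/min.

4.90 kJ/min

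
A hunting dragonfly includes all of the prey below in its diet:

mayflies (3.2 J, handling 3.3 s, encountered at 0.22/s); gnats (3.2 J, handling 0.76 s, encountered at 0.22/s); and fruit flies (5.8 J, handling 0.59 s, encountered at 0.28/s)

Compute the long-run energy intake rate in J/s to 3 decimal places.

1.473 J/s

Energy encountered per unit search time: 0.22×3.2 + 0.22×3.2 + 0.28×5.8 = 3.032 J/s.
Handling time per unit search time: 0.22×3.3 + 0.22×0.76 + 0.28×0.59 = 1.058.
Rate = 3.032/(1 + 1.058) = 1.473 J/s.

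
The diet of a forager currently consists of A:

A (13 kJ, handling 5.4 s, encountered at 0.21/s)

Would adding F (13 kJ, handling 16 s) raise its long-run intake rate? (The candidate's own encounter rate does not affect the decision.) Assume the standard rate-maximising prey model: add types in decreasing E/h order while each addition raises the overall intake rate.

No

Intake rate on the current diet: R = (0.21×13) / (1 + 0.21×5.4) = 2.73/2.134 = 1.279 kJ/s.
F: E/h = 13/16 = 0.8125 kJ/s.
Since 0.8125 < R, time spent handling F is better spent searching.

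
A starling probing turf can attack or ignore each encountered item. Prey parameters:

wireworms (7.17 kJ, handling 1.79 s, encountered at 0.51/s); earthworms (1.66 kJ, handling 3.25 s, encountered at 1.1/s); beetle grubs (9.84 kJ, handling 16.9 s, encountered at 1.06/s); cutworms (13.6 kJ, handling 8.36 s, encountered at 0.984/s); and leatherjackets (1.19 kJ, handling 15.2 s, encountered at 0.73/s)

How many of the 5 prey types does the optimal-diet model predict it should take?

1

Profitabilities (E/h, kJ/s): wireworms 4.01, cutworms 1.63, beetle grubs 0.582, earthworms 0.511, leatherjackets 0.0783. Add prey in this order while the next type's profitability exceeds the intake rate on those already taken.
Rate on top 1: 1.912. cutworms: 1.63 < 1.912 → exclude; stop.
Optimal diet: wireworms — 1 of 5 types.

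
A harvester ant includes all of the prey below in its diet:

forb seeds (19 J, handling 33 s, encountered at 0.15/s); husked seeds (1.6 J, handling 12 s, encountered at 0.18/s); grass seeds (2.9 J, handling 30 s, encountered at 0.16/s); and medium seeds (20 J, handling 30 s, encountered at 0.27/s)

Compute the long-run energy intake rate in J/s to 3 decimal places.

0.428 J/s

R = (0.15×19 + 0.18×1.6 + 0.16×2.9 + 0.27×20) / (1 + 0.15×33 + 0.18×12 + 0.16×30 + 0.27×30) = 9.002/21.01 = 0.4285 J/s.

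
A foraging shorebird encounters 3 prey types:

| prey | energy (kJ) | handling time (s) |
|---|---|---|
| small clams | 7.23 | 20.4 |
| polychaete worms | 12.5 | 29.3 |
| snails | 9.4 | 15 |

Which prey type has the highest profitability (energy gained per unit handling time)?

snails

In descending order of E/h:
snails: 9.4/15 = 0.627 kJ/s
polychaete worms: 12.5/29.3 = 0.427 kJ/s
small clams: 7.23/20.4 = 0.354 kJ/s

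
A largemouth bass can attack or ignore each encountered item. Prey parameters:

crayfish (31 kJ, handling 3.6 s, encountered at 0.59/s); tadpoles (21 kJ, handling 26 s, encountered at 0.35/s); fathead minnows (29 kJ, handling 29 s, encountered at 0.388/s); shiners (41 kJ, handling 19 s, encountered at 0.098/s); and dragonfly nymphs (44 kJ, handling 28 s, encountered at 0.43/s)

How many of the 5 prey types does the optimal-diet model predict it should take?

Profitabilities (E/h, kJ/s): crayfish 8.61, shiners 2.16, dragonfly nymphs 1.57, fathead minnows 1, tadpoles 0.808. Add prey in this order while the next type's profitability exceeds the intake rate on those already taken.
Rate on top 1: 5.855. shiners: 2.16 < 5.855 → exclude; stop.
Optimal diet: crayfish — 1 of 5 types.

1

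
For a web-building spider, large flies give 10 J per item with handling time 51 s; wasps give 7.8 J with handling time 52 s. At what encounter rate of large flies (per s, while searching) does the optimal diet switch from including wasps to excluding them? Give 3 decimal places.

The zero-one rule: include wasps iff E₂/h₂ > λE₁/(1+λh₁). Equality gives the switch point.
λE₁h₂ = E₂ + λE₂h₁ ⇒ λ = E₂/(E₁h₂ − E₂h₁) = 7.8/(520 − 397.8) = 0.06383 per s.

0.064 per s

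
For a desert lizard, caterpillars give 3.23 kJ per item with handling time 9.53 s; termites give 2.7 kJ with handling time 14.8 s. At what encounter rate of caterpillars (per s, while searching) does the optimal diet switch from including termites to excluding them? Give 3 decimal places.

0.122 per s

Drop termites once their profitability E₂/h₂ falls below the rate achievable on caterpillars alone: E₂/h₂ = λE₁/(1 + λh₁).
Solve for λ: λE₁h₂ = E₂(1 + λh₁) → λ(E₁h₂ − E₂h₁) = E₂ → λ = E₂/(E₁h₂ − E₂h₁).
λ = 2.7/(3.23×14.8 − 2.7×9.53) = 2.7/22.07 = 0.1223 per s.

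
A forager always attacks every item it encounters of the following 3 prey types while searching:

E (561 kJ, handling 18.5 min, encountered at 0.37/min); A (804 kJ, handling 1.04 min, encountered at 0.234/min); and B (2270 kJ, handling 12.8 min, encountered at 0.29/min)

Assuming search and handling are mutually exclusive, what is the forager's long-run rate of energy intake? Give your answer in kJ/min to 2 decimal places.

89.32 kJ/min

Energy encountered per unit search time: 0.37×561 + 0.234×804 + 0.29×2270 = 1054 kJ/min.
Handling time per unit search time: 0.37×18.5 + 0.234×1.04 + 0.29×12.8 = 10.8.
Rate = 1054/(1 + 10.8) = 89.32 kJ/min.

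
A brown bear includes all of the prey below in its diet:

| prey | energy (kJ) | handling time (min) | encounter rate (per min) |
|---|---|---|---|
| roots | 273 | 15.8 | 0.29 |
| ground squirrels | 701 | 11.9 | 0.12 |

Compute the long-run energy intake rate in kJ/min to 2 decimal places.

R = Σλ_iE_i / (1 + Σλ_ih_i)
Numerator: 0.29×273 + 0.12×701 = 163.3
Denominator: 1 + 0.29×15.8 + 0.12×11.9 = 7.01
R = 163.3/7.01 = 23.29 kJ/min

23.29 kJ/min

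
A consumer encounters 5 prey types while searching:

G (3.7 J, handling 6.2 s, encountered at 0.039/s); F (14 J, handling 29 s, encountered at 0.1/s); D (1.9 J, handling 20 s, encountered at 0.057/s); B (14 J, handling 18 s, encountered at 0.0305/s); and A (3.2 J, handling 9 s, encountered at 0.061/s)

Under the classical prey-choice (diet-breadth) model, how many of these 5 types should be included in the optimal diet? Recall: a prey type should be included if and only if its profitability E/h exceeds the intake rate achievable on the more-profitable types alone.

3

E/h in descending order: B 0.778, G 0.597, F 0.483, A 0.356, D 0.095 J/s. The optimal diet is the largest prefix of this list for which every included type satisfies E_i/h_i > R on the types above it.
Rate on top 1: 0.2757. G: 0.597 > 0.2757 → include.
Rate on top 2: 0.319. F: 0.483 > 0.319 → include.
Rate on top 3: 0.4202. A: 0.356 < 0.4202 → exclude; stop.
Optimal diet: B, G, F — 3 of 5 types.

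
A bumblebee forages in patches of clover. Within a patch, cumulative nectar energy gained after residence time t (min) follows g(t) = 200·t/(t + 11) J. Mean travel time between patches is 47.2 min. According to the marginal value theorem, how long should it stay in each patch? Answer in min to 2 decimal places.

Maximise g(t)/(T+t): set derivative to zero → g'(t)(T+t) = g(t).
g'(t) = 200·11/(t + 11)². Setting 200·11/(t+11)² = 200t/[(t+11)(47.2+t)] gives 11(47.2+t) = t(t+11), so t² = 11×47.2 = 519.2.
t* = √519.2 = 22.79 min.

22.79 min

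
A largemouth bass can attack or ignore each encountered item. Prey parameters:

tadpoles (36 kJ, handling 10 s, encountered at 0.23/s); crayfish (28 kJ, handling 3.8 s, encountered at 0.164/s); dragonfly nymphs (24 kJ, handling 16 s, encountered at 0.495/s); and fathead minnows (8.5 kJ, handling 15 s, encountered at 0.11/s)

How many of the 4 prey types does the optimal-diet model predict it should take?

Rank by E/h (kJ/s): crayfish 7.37, tadpoles 3.6, dragonfly nymphs 1.5, fathead minnows 0.567. Include each in turn until the next type's E/h falls below the running intake rate.
Rate on top 1: 2.829. tadpoles: 3.6 > 2.829 → include.
Rate on top 2: 3.281. dragonfly nymphs: 1.5 < 3.281 → exclude; stop.
Optimal diet: crayfish, tadpoles — 2 of 4 types.

2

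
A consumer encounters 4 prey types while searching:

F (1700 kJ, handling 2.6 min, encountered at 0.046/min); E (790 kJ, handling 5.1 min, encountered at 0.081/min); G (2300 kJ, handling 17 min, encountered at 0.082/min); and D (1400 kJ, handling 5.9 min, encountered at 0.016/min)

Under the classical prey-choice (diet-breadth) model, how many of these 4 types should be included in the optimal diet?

4

Rank by E/h (kJ/min): F 654, D 237, E 155, G 135. Include each in turn until the next type's E/h falls below the running intake rate.
Rate on top 1: 69.85. D: 237 > 69.85 → include.
Rate on top 2: 82.87. E: 155 > 82.87 → include.
Rate on top 3: 101.2. G: 135 > 101.2 → include.
Optimal diet: F, D, E, G — 4 of 4 types.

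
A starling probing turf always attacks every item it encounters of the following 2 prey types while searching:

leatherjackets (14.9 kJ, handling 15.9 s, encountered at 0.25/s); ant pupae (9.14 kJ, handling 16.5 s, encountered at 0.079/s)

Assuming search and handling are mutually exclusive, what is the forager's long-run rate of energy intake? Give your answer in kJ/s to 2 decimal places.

Energy encountered per unit search time: 0.25×14.9 + 0.079×9.14 = 4.447 kJ/s.
Handling time per unit search time: 0.25×15.9 + 0.079×16.5 = 5.279.
Rate = 4.447/(1 + 5.279) = 0.7083 kJ/s.

0.71 kJ/s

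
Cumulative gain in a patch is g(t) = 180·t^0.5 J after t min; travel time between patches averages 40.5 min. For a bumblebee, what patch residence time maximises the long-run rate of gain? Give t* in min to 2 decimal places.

Maximise g(t)/(T+t): set derivative to zero → g'(t)(T+t) = g(t).
g'(t) = 0.5·180·t^-0.5. Setting 0.5·180·t^-0.5 = 180·t^0.5/(40.5+t) gives 0.5(40.5+t) = t, so 0.50·t = 0.5×40.5.
t* = 0.5×40.5/0.50 = 40.5 min.

40.50 min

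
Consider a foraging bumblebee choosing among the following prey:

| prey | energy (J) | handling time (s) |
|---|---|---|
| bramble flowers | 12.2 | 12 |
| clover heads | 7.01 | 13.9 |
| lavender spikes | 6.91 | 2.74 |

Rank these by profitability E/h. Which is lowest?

clover heads

Profitability E/h (J/s): bramble flowers = 12.2/12 = 1.02, clover heads = 7.01/13.9 = 0.504, lavender spikes = 6.91/2.74 = 2.52.
Ranked: lavender spikes > bramble flowers > clover heads.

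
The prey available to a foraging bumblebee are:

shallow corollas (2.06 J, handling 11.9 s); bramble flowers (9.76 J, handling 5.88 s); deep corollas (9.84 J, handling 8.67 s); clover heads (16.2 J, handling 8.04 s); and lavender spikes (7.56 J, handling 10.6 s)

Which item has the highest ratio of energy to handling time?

Profitability E/h (J/s): shallow corollas = 2.06/11.9 = 0.173, bramble flowers = 9.76/5.88 = 1.66, deep corollas = 9.84/8.67 = 1.13, clover heads = 16.2/8.04 = 2.01, lavender spikes = 7.56/10.6 = 0.713.
Ranked: clover heads > bramble flowers > deep corollas > lavender spikes > shallow corollas.

clover heads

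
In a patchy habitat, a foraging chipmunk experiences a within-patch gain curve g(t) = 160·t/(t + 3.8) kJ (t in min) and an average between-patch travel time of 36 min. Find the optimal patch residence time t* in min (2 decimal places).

11.70 min

Optimal t* satisfies g'(t*) = g(t*)/(T + t*).
g'(t) = 160·3.8/(t + 3.8)². Setting 160·3.8/(t+3.8)² = 160t/[(t+3.8)(36+t)] gives 3.8(36+t) = t(t+3.8), so t² = 3.8×36 = 136.8.
t* = √136.8 = 11.7 min.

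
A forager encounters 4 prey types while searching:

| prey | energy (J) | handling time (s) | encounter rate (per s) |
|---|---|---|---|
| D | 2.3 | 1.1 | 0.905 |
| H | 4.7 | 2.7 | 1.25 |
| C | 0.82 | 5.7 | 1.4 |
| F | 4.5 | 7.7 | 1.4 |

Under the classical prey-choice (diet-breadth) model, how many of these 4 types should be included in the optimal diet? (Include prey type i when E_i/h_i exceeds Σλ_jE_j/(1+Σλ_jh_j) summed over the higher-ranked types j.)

2

Rank by E/h (J/s): D 2.09, H 1.74, F 0.584, C 0.144. Include each in turn until the next type's E/h falls below the running intake rate.
Rate on top 1: 1.043. H: 1.74 > 1.043 → include.
Rate on top 2: 1.482. F: 0.584 < 1.482 → exclude; stop.
Optimal diet: D, H — 2 of 4 types.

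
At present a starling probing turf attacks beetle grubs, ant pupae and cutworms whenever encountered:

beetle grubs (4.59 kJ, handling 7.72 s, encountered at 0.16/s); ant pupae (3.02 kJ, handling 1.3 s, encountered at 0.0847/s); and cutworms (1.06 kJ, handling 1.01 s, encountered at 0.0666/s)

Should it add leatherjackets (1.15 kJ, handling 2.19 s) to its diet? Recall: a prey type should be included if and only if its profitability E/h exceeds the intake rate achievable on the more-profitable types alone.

Intake rate on the current diet: R = (0.16×4.59 + 0.0847×3.02 + 0.0666×1.06) / (1 + 0.16×7.72 + 0.0847×1.3 + 0.0666×1.01) = 1.061/2.413 = 0.4397 kJ/s.
leatherjackets: E/h = 1.15/2.19 = 0.5251 kJ/s.
0.5251 > 0.4397, so adding leatherjackets raises the average — include it.

Yes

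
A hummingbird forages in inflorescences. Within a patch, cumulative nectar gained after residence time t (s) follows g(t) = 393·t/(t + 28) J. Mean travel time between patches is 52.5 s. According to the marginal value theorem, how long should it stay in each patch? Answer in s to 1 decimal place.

38.3 s

Maximise g(t)/(T+t): set derivative to zero → g'(t)(T+t) = g(t).
g'(t) = 393·28/(t + 28)². Setting 393·28/(t+28)² = 393t/[(t+28)(52.5+t)] gives 28(52.5+t) = t(t+28), so t² = 28×52.5 = 1470.
t* = √1470 = 38.34 s.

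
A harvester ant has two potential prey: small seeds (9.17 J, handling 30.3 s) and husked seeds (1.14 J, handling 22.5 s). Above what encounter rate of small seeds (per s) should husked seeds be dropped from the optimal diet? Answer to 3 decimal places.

0.007 per s

Drop husked seeds once their profitability E₂/h₂ falls below the rate achievable on small seeds alone: E₂/h₂ = λE₁/(1 + λh₁).
Solve for λ: λE₁h₂ = E₂(1 + λh₁) → λ(E₁h₂ − E₂h₁) = E₂ → λ = E₂/(E₁h₂ − E₂h₁).
λ = 1.14/(9.17×22.5 − 1.14×30.3) = 1.14/171.8 = 0.006636 per s.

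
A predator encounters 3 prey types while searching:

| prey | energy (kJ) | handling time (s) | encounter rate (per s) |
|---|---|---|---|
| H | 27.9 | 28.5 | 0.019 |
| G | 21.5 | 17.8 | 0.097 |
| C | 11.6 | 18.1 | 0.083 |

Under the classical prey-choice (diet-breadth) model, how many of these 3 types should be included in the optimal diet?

Rank by E/h (kJ/s): G 1.21, H 0.979, C 0.641. Include each in turn until the next type's E/h falls below the running intake rate.
Rate on top 1: 0.7649. H: 0.979 > 0.7649 → include.
Rate on top 2: 0.8003. C: 0.641 < 0.8003 → exclude; stop.
Optimal diet: G, H — 2 of 3 types.

2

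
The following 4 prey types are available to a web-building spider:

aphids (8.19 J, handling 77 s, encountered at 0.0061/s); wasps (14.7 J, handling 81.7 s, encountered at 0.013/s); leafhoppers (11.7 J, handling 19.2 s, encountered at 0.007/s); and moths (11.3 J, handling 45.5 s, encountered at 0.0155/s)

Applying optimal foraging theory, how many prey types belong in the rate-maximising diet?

3

Rank by E/h (J/s): leafhoppers 0.609, moths 0.248, wasps 0.18, aphids 0.106. Include each in turn until the next type's E/h falls below the running intake rate.
Rate on top 1: 0.0722. moths: 0.248 > 0.0722 → include.
Rate on top 2: 0.1397. wasps: 0.18 > 0.1397 → include.
Rate on top 3: 0.1544. aphids: 0.106 < 0.1544 → exclude; stop.
Optimal diet: leafhoppers, moths, wasps — 3 of 4 types.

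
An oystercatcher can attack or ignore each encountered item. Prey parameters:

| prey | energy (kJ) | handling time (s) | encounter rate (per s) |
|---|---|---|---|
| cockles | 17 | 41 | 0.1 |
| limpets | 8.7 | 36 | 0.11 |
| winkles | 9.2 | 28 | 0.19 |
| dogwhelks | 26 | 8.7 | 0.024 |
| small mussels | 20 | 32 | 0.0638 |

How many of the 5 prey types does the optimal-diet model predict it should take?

Rank by E/h (kJ/s): dogwhelks 2.99, small mussels 0.625, cockles 0.415, winkles 0.329, limpets 0.242. Include each in turn until the next type's E/h falls below the running intake rate.
Rate on top 1: 0.5162. small mussels: 0.625 > 0.5162 → include.
Rate on top 2: 0.5845. cockles: 0.415 < 0.5845 → exclude; stop.
Optimal diet: dogwhelks, small mussels — 2 of 5 types.

2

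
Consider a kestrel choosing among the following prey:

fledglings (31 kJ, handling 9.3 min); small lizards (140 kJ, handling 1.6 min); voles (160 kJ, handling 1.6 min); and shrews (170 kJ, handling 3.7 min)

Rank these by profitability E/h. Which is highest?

Profitability E/h (kJ/min): fledglings = 31/9.3 = 3.33, small lizards = 140/1.6 = 87.5, voles = 160/1.6 = 100, shrews = 170/3.7 = 45.9.
Ranked: voles > small lizards > shrews > fledglings.

voles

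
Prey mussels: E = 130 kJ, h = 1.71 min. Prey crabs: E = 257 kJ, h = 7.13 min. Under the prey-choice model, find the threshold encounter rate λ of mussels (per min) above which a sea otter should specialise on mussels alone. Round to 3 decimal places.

0.527 per min

Drop crabs once their profitability E₂/h₂ falls below the rate achievable on mussels alone: E₂/h₂ = λE₁/(1 + λh₁).
Solve for λ: λE₁h₂ = E₂(1 + λh₁) → λ(E₁h₂ − E₂h₁) = E₂ → λ = E₂/(E₁h₂ − E₂h₁).
λ = 257/(130×7.13 − 257×1.71) = 257/487.4 = 0.5273 per min.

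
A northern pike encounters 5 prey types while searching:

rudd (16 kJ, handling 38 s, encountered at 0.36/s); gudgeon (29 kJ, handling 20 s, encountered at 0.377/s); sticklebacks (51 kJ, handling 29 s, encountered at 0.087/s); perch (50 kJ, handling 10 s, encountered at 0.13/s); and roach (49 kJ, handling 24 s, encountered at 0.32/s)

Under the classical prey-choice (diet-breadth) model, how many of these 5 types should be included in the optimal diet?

1

Profitabilities (E/h, kJ/s): perch 5, roach 2.04, sticklebacks 1.76, gudgeon 1.45, rudd 0.421. Add prey in this order while the next type's profitability exceeds the intake rate on those already taken.
Rate on top 1: 2.826. roach: 2.04 < 2.826 → exclude; stop.
Optimal diet: perch — 1 of 5 types.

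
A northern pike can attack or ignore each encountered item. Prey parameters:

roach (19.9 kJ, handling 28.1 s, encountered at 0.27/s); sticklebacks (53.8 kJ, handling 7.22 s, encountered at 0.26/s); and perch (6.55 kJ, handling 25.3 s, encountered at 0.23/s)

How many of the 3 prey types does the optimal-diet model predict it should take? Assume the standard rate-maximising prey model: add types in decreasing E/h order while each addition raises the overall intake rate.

1

Rank by E/h (kJ/s): sticklebacks 7.45, roach 0.708, perch 0.259. Include each in turn until the next type's E/h falls below the running intake rate.
Rate on top 1: 4.862. roach: 0.708 < 4.862 → exclude; stop.
Optimal diet: sticklebacks — 1 of 3 types.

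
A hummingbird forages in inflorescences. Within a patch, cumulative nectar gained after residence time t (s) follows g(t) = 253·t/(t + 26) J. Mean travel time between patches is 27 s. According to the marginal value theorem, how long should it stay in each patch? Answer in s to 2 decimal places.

26.50 s

Optimal t* satisfies g'(t*) = g(t*)/(T + t*).
g'(t) = 253·26/(t + 26)². Setting 253·26/(t+26)² = 253t/[(t+26)(27+t)] gives 26(27+t) = t(t+26), so t² = 26×27 = 702.
t* = √702 = 26.5 s.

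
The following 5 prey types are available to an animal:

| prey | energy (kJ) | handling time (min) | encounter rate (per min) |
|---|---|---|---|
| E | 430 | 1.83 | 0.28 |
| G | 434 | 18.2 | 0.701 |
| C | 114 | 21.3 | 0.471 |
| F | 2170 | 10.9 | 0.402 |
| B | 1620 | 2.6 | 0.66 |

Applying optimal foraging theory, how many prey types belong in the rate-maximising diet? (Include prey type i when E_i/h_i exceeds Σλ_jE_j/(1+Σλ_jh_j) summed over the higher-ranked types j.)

E/h in descending order: B 623, E 235, F 199, G 23.8, C 5.35 kJ/min. The optimal diet is the largest prefix of this list for which every included type satisfies E_i/h_i > R on the types above it.
Rate on top 1: 393.7. E: 235 < 393.7 → exclude; stop.
Optimal diet: B — 1 of 5 types.

1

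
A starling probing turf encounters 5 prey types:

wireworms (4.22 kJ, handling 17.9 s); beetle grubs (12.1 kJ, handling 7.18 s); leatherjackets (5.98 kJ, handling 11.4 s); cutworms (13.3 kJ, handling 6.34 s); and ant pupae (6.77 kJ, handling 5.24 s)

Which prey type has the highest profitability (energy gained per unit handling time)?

Profitability E/h (kJ/s): wireworms = 4.22/17.9 = 0.236, beetle grubs = 12.1/7.18 = 1.69, leatherjackets = 5.98/11.4 = 0.525, cutworms = 13.3/6.34 = 2.1, ant pupae = 6.77/5.24 = 1.29.
Ranked: cutworms > beetle grubs > ant pupae > leatherjackets > wireworms.

cutworms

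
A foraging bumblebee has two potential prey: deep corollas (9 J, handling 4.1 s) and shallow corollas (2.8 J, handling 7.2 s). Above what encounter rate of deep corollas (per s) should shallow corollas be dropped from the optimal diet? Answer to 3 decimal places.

0.053 per s

Drop shallow corollas once their profitability E₂/h₂ falls below the rate achievable on deep corollas alone: E₂/h₂ = λE₁/(1 + λh₁).
Solve for λ: λE₁h₂ = E₂(1 + λh₁) → λ(E₁h₂ − E₂h₁) = E₂ → λ = E₂/(E₁h₂ − E₂h₁).
λ = 2.8/(9×7.2 − 2.8×4.1) = 2.8/53.32 = 0.05251 per s.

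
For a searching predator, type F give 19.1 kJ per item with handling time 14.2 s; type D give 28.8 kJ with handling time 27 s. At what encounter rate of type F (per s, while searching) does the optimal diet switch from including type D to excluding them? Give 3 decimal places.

The zero-one rule: include type D iff E₂/h₂ > λE₁/(1+λh₁). Equality gives the switch point.
λE₁h₂ = E₂ + λE₂h₁ ⇒ λ = E₂/(E₁h₂ − E₂h₁) = 28.8/(515.7 − 409) = 0.2698 per s.

0.270 per s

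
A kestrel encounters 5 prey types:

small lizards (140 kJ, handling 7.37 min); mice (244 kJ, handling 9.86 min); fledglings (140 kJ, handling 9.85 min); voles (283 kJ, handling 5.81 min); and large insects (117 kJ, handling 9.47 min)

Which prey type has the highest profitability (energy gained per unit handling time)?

voles

Profitability E/h (kJ/min): small lizards = 140/7.37 = 19, mice = 244/9.86 = 24.7, fledglings = 140/9.85 = 14.2, voles = 283/5.81 = 48.7, large insects = 117/9.47 = 12.4.
Ranked: voles > mice > small lizards > fledglings > large insects.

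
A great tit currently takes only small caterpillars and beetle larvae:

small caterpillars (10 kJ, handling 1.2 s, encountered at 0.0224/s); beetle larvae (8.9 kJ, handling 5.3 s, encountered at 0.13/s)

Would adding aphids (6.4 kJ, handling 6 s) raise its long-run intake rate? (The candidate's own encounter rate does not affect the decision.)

Current rate: (0.0224×10 + 0.13×8.9)/(1 + 0.0224×1.2 + 0.13×5.3) = 0.8048 kJ/s.
Profitability of aphids: 6.4/6 = 1.067 kJ/s.
1.067 > 0.8048, so adding aphids raises the average — include it.

Yes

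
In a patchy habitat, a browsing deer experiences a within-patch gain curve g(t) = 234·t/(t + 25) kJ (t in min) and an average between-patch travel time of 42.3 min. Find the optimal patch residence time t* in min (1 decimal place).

32.5 min

Maximise g(t)/(T+t): set derivative to zero → g'(t)(T+t) = g(t).
g'(t) = 234·25/(t + 25)². Setting 234·25/(t+25)² = 234t/[(t+25)(42.3+t)] gives 25(42.3+t) = t(t+25), so t² = 25×42.3 = 1058.
t* = √1058 = 32.52 min.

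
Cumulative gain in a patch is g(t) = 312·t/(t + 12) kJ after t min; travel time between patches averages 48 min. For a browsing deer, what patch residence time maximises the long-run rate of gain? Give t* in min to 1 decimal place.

By the marginal value theorem, leave when the instantaneous gain rate g'(t) equals the habitat-wide average g(t)/(T + t).
g'(t) = 312·12/(t + 12)². Setting 312·12/(t+12)² = 312t/[(t+12)(48+t)] gives 12(48+t) = t(t+12), so t² = 12×48 = 576.
t* = √576 = 24 min.

24.0 min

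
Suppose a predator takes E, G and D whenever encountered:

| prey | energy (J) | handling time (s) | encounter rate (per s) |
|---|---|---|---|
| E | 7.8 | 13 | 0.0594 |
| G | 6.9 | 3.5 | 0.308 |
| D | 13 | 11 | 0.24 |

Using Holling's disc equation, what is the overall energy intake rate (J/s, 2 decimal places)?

R = Σλ_iE_i / (1 + Σλ_ih_i)
Numerator: 0.0594×7.8 + 0.308×6.9 + 0.24×13 = 5.709
Denominator: 1 + 0.0594×13 + 0.308×3.5 + 0.24×11 = 5.49
R = 5.709/5.49 = 1.04 J/s

1.04 J/s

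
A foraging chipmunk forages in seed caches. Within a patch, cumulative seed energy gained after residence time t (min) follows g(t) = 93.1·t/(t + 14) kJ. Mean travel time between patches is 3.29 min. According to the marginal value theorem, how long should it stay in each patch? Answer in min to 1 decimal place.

Optimal t* satisfies g'(t*) = g(t*)/(T + t*).
g'(t) = 93.1·14/(t + 14)². Setting 93.1·14/(t+14)² = 93.1t/[(t+14)(3.29+t)] gives 14(3.29+t) = t(t+14), so t² = 14×3.29 = 46.06.
t* = √46.06 = 6.787 min.

6.8 min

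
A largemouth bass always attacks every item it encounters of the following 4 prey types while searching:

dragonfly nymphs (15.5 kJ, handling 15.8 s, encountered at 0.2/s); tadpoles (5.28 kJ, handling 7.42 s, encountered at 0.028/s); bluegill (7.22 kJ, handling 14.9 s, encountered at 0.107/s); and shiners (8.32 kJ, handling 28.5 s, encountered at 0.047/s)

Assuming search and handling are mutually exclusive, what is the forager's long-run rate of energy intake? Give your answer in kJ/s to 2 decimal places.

R = (0.2×15.5 + 0.028×5.28 + 0.107×7.22 + 0.047×8.32) / (1 + 0.2×15.8 + 0.028×7.42 + 0.107×14.9 + 0.047×28.5) = 4.411/7.302 = 0.6042 kJ/s.

0.60 kJ/s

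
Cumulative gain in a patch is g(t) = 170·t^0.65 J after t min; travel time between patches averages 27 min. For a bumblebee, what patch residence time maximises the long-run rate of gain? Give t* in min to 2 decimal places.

50.14 min

By the marginal value theorem, leave when the instantaneous gain rate g'(t) equals the habitat-wide average g(t)/(T + t).
g'(t) = 0.65·170·t^-0.35. Setting 0.65·170·t^-0.35 = 170·t^0.65/(27+t) gives 0.65(27+t) = t, so 0.35·t = 0.65×27.
t* = 0.65×27/0.35 = 50.14 min.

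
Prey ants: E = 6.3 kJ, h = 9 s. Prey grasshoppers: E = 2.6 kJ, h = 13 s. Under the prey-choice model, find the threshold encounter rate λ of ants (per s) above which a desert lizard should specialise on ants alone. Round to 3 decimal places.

0.044 per s

At the threshold, the rate on ants alone equals the profitability of grasshoppers: λ·6.3/(1 + λ·9) = 2.6/13 = 0.2.
Rearranging, λ(6.3 − 0.2×9) = 0.2, so λ = 0.2/4.5 = 0.04444 per s.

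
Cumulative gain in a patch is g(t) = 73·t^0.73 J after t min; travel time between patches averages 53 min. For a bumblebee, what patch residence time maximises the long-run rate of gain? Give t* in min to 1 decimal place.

Optimal t* satisfies g'(t*) = g(t*)/(T + t*).
g'(t) = 0.73·73·t^-0.27. Setting 0.73·73·t^-0.27 = 73·t^0.73/(53+t) gives 0.73(53+t) = t, so 0.27·t = 0.73×53.
t* = 0.73×53/0.27 = 143.3 min.

143.3 min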